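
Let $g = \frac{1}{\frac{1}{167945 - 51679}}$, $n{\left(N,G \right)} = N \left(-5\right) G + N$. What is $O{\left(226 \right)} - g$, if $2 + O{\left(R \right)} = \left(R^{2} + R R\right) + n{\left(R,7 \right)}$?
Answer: $-21800$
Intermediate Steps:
$n{\left(N,G \right)} = N - 5 G N$ ($n{\left(N,G \right)} = - 5 N G + N = - 5 G N + N = N - 5 G N$)
$g = 116266$ ($g = \frac{1}{\frac{1}{116266}} = 116266$)
$O{\left(R \right)} = -2 - 34 R + 2 R^{2}$ ($O{\left(R \right)} = -2 + \left(\left(R^{2} + R R\right) + R \left(1 - 35\right)\right) = -2 + \left(\left(R^{2} + R^{2}\right) + R \left(1 - 35\right)\right) = -2 + \left(2 R^{2} + R \left(-34\right)\right) = -2 + \left(2 R^{2} - 34 R\right) = -2 + \left(- 34 R + 2 R^{2}\right) = -2 - 34 R + 2 R^{2}$)
$O{\left(226 \right)} - g = \left(-2 - 7684 + 2 \cdot 226^{2}\right) - 116266 = \left(-2 - 7684 + 2 \cdot 51076\right) - 116266 = \left(-2 - 7684 + 102152\right) - 116266 = 94466 - 116266 = -21800$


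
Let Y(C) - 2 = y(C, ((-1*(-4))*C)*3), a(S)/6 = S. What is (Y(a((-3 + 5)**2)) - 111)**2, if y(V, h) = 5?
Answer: 10816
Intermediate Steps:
a(S) = 6*S
Y(C) = 7 (Y(C) = 2 + 5 = 7)
(Y(a((-3 + 5)**2)) - 111)**2 = (7 - 111)**2 = (-104)**2 = 10816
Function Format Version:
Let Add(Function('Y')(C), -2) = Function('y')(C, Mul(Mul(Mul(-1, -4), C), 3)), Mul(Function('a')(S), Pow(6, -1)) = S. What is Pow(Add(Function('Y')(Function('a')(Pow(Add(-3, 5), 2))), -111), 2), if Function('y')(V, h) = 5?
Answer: 10816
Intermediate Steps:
Function('a')(S) = Mul(6, S)
Function('Y')(C) = 7 (Function('Y')(C) = Add(2, 5) = 7)
Pow(Add(Function('Y')(Function('a')(Pow(Add(-3, 5), 2))), -111), 2) = Pow(Add(7, -111), 2) = Pow(-104, 2) = 10816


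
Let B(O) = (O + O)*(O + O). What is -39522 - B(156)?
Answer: -136866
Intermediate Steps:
B(O) = 4*O² (B(O) = (2*O)*(2*O) = 4*O²)
-39522 - B(156) = -39522 - 4*156² = -39522 - 4*24336 = -39522 - 1*97344 = -39522 - 97344 = -136866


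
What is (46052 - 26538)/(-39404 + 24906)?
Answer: -887/659 ≈ -1.3460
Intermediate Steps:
(46052 - 26538)/(-39404 + 24906) = 19514/(-14498) = 19514*(-1/14498) = -887/659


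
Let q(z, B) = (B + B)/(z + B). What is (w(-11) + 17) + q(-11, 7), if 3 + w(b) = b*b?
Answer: 263/2 ≈ 131.50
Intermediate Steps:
q(z, B) = 2*B/(B + z) (q(z, B) = (2*B)/(B + z) = 2*B/(B + z))
w(b) = -3 + b**2 (w(b) = -3 + b*b = -3 + b**2)
(w(-11) + 17) + q(-11, 7) = ((-3 + (-11)**2) + 17) + 2*7/(7 - 11) = ((-3 + 121) + 17) + 2*7/(-4) = (118 + 17) + 2*7*(-1/4) = 135 - 7/2 = 263/2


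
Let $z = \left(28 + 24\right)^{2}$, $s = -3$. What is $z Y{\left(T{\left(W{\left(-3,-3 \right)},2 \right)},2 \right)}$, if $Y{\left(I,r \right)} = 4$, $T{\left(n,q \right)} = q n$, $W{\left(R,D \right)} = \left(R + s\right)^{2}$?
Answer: $10816$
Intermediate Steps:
$W{\left(R,D \right)} = \left(-3 + R\right)^{2}$ ($W{\left(R,D \right)} = \left(R - 3\right)^{2} = \left(-3 + R\right)^{2}$)
$T{\left(n,q \right)} = n q$
$z = 2704$ ($z = 52^{2} = 2704$)
$z Y{\left(T{\left(W{\left(-3,-3 \right)},2 \right)},2 \right)} = 2704 \cdot 4 = 10816$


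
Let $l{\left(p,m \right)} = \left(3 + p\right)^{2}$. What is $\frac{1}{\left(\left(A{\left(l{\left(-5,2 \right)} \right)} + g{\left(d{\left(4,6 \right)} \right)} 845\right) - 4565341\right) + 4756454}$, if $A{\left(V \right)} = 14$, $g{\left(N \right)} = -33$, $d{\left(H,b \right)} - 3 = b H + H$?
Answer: $\frac{1}{163242} \approx 6.1259 \cdot 10^{-6}$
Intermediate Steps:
$d{\left(H,b \right)} = 3 + H + H b$ ($d{\left(H,b \right)} = 3 + \left(b H + H\right) = 3 + \left(H b + H\right) = 3 + \left(H + H b\right) = 3 + H + H b$)
$\frac{1}{\left(\left(A{\left(l{\left(-5,2 \right)} \right)} + g{\left(d{\left(4,6 \right)} \right)} 845\right) - 4565341\right) + 4756454} = \frac{1}{\left(\left(14 - 27885\right) - 4565341\right) + 4756454} = \frac{1}{\left(-27871 - 4565341\right) + 4756454} = \frac{1}{-4593212 + 4756454} = \frac{1}{163242}$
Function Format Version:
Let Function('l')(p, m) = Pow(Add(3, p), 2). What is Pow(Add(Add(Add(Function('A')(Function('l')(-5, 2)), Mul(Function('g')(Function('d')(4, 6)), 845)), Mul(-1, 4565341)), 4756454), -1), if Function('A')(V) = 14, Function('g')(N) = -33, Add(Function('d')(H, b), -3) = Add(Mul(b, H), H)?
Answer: Rational(1, 163242) ≈ 6.1259e-6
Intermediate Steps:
Function('d')(H, b) = Add(3, H, Mul(H, b)) (Function('d')(H, b) = Add(3, Add(Mul(b, H), H)) = Add(3, Add(Mul(H, b), H)) = Add(3, Add(H, Mul(H, b))) = Add(3, H, Mul(H, b)))
Pow(Add(Add(Add(Function('A')(Function('l')(-5, 2)), Mul(Function('g')(Function('d')(4, 6)), 845)), Mul(-1, 4565341)), 4756454), -1) = Pow(Add(Add(Add(14, Mul(-33, 845)), Mul(-1, 4565341)), 4756454), -1) = Pow(Add(Add(Add(14, -27885), -4565341), 4756454), -1) = Pow(Add(Add(-27871, -4565341), 4756454), -1) = Pow(Add(-4593212, 4756454), -1) = Pow(163242, -1) = Rational(1, 163242)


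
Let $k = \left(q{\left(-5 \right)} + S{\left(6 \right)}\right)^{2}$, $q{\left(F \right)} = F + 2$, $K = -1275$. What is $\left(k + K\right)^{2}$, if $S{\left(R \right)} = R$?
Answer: $1602756$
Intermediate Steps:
$q{\left(F \right)} = 2 + F$
$k = 9$ ($k = \left(\left(2 - 5\right) + 6\right)^{2} = \left(-3 + 6\right)^{2} = 3^{2} = 9$)
$\left(k + K\right)^{2} = \left(9 - 1275\right)^{2} = \left(-1266\right)^{2} = 1602756$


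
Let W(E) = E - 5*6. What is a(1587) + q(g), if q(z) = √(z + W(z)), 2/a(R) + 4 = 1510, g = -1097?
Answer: 1/753 + 4*I*√139 ≈ 0.001328 + 47.159*I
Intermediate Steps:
a(R) = 1/753 (a(R) = 2/(-4 + 1510) = 2/1506 = 2*(1/1506) = 1/753)
W(E) = -30 + E (W(E) = E - 30 = -30 + E)
q(z) = √(-30 + 2*z) (q(z) = √(z + (-30 + z)) = √(-30 + 2*z))
a(1587) + q(g) = 1/753 + √(-30 + 2*(-1097)) = 1/753 + √(-30 - 2194) = 1/753 + √(-2224) = 1/753 + 4*I*√139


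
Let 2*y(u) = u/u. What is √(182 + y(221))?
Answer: √730/2 ≈ 13.509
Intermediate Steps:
y(u) = ½ (y(u) = (u/u)/2 = (½)*1 = ½)
√(182 + y(221)) = √(182 + ½) = √(365/2) = √730/2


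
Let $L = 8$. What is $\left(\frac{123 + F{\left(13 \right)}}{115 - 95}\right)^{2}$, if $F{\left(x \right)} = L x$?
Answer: $\frac{51529}{400} \approx 128.82$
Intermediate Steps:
$F{\left(x \right)} = 8 x$
$\left(\frac{123 + F{\left(13 \right)}}{115 - 95}\right)^{2} = \left(\frac{123 + 8 \cdot 13}{115 - 95}\right)^{2} = \left(\frac{123 + 104}{20}\right)^{2} = \left(227 \cdot \frac{1}{20}\right)^{2} = \left(\frac{227}{20}\right)^{2} = \frac{51529}{400}$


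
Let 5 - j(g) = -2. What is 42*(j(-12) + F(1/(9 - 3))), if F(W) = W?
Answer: 301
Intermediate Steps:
j(g) = 7 (j(g) = 5 - 1*(-2) = 5 + 2 = 7)
42*(j(-12) + F(1/(9 - 3))) = 42*(7 + 1/(9 - 3)) = 42*(7 + 1/6) = 42*(7 + ⅙) = 42*(43/6) = 301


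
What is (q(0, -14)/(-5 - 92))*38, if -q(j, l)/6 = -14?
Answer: -3192/97 ≈ -32.907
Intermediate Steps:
q(j, l) = 84 (q(j, l) = -6*(-14) = 84)
(q(0, -14)/(-5 - 92))*38 = (84/(-5 - 92))*38 = (84/(-97))*38 = -1/97*84*38 = -84/97*38 = -3192/97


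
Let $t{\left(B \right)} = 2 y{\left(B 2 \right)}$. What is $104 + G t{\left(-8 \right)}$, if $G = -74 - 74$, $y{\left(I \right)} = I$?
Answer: $4840$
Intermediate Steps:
$G = -148$ ($G = -74 - 74 = -148$)
$t{\left(B \right)} = 4 B$ ($t{\left(B \right)} = 2 B 2 = 2 \cdot 2 B = 4 B$)
$104 + G t{\left(-8 \right)} = 104 - 148 \cdot 4 \left(-8\right) = 104 - -4736 = 104 + 4736 = 4840$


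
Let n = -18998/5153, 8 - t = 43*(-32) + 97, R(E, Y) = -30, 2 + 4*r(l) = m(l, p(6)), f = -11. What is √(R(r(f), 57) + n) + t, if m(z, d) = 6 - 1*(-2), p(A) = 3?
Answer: 1287 + 2*I*√223624741/5153 ≈ 1287.0 + 5.804*I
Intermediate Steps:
m(z, d) = 8 (m(z, d) = 6 + 2 = 8)
r(l) = 3/2 (r(l) = -½ + (¼)*8 = -½ + 2 = 3/2)
t = 1287 (t = 8 - (43*(-32) + 97) = 8 - (-1376 + 97) = 8 - 1*(-1279) = 8 + 1279 = 1287)
n = -18998/5153 (n = -18998*1/5153 = -18998/5153 ≈ -3.6868)
√(R(r(f), 57) + n) + t = √(-30 - 18998/5153) + 1287 = √(-173588/5153) + 1287 = 2*I*√223624741/5153 + 1287 = 1287 + 2*I*√223624741/5153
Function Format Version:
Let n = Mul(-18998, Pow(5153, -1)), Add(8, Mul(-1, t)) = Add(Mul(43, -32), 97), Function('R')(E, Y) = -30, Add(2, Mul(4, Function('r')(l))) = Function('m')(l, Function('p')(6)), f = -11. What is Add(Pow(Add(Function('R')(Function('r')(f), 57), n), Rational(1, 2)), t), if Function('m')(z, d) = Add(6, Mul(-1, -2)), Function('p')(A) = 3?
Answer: Add(1287, Mul(Rational(2, 5153), I, Pow(223624741, Rational(1, 2)))) ≈ Add(1287.0, Mul(5.8040, I))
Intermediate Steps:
Function('m')(z, d) = 8 (Function('m')(z, d) = Add(6, 2) = 8)
Function('r')(l) = Rational(3, 2) (Function('r')(l) = Add(Rational(-1, 2), Mul(Rational(1, 4), 8)) = Add(Rational(-1, 2), 2) = Rational(3, 2))
t = 1287 (t = Add(8, Mul(-1, Add(Mul(43, -32), 97))) = Add(8, Mul(-1, Add(-1376, 97))) = Add(8, Mul(-1, -1279)) = Add(8, 1279) = 1287)
n = Rational(-18998, 5153) (n = Mul(-18998, Rational(1, 5153)) = Rational(-18998, 5153) ≈ -3.6868)
Add(Pow(Add(Function('R')(Function('r')(f), 57), n), Rational(1, 2)), t) = Add(Pow(Add(-30, Rational(-18998, 5153)), Rational(1, 2)), 1287) = Add(Pow(Rational(-173588, 5153), Rational(1, 2)), 1287) = Add(Mul(Rational(2, 5153), I, Pow(223624741, Rational(1, 2))), 1287) = Add(1287, Mul(Rational(2, 5153), I, Pow(223624741, Rational(1, 2))))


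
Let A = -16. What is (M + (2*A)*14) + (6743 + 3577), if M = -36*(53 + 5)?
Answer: 7784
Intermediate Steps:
M = -2088 (M = -36*58 = -2088)
(M + (2*A)*14) + (6743 + 3577) = (-2088 + (2*(-16))*14) + (6743 + 3577) = (-2088 - 32*14) + 10320 = (-2088 - 448) + 10320 = -2536 + 10320 = 7784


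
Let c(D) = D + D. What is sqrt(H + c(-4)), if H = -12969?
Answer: I*sqrt(12977) ≈ 113.92*I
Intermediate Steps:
c(D) = 2*D
sqrt(H + c(-4)) = sqrt(-12969 + 2*(-4)) = sqrt(-12969 - 8) = sqrt(-12977) = I*sqrt(12977)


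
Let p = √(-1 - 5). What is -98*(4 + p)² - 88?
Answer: -1068 - 784*I*√6 ≈ -1068.0 - 1920.4*I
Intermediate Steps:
p = I*√6 (p = √(-6) = I*√6 ≈ 2.4495*I)
-98*(4 + p)² - 88 = -98*(4 + I*√6)² - 88 = -88 - 98*(4 + I*√6)²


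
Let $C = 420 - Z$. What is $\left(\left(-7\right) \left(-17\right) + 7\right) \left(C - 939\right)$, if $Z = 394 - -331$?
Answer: $-156744$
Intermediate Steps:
$Z = 725$ ($Z = 394 + 331 = 725$)
$C = -305$ ($C = 420 - 725 = -305$)
$\left(\left(-7\right) \left(-17\right) + 7\right) \left(C - 939\right) = \left(\left(-7\right) \left(-17\right) + 7\right) \left(-305 - 939\right) = \left(119 + 7\right) \left(-1244\right) = 126 \left(-1244\right) = -156744$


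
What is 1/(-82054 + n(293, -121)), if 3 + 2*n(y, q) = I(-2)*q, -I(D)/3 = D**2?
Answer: -2/162659 ≈ -1.2296e-5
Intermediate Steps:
I(D) = -3*D**2
n(y, q) = -3/2 - 6*q (n(y, q) = -3/2 + ((-3*(-2)**2)*q)/2 = -3/2 + ((-3*4)*q)/2 = -3/2 + (-12*q)/2 = -3/2 - 6*q)
1/(-82054 + n(293, -121)) = 1/(-82054 + (-3/2 - 6*(-121))) = 1/(-82054 + (-3/2 + 726)) = 1/(-82054 + 1449/2) = 1/(-162659/2) = -2/162659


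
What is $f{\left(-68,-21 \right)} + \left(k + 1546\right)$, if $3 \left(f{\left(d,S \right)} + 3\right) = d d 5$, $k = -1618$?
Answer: $\frac{22895}{3} \approx 7631.7$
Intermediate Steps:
$f{\left(d,S \right)} = -3 + \frac{5 d^{2}}{3}$ ($f{\left(d,S \right)} = -3 + \frac{d d 5}{3} = -3 + \frac{d^{2} \cdot 5}{3} = -3 + \frac{5 d^{2}}{3}$)
$f{\left(-68,-21 \right)} + \left(k + 1546\right) = \left(-3 + \frac{5 \left(-68\right)^{2}}{3}\right) + \left(-1618 + 1546\right) = \left(-3 + \frac{5}{3} \cdot 4624\right) - 72 = \left(-3 + \frac{23120}{3}\right) - 72 = \frac{23111}{3} - 72 = \frac{22895}{3}$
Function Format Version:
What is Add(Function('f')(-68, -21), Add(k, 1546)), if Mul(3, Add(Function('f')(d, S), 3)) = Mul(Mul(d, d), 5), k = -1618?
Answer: Rational(22895, 3) ≈ 7631.7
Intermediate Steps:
Function('f')(d, S) = Add(-3, Mul(Rational(5, 3), Pow(d, 2))) (Function('f')(d, S) = Add(-3, Mul(Rational(1, 3), Mul(Mul(d, d), 5))) = Add(-3, Mul(Rational(1, 3), Mul(Pow(d, 2), 5))) = Add(-3, Mul(Rational(1, 3), Mul(5, Pow(d, 2)))) = Add(-3, Mul(Rational(5, 3), Pow(d, 2))))
Add(Function('f')(-68, -21), Add(k, 1546)) = Add(Add(-3, Mul(Rational(5, 3), Pow(-68, 2))), Add(-1618, 1546)) = Add(Add(-3, Mul(Rational(5, 3), 4624)), -72) = Add(Add(-3, Rational(23120, 3)), -72) = Add(Rational(23111, 3), -72) = Rational(22895, 3)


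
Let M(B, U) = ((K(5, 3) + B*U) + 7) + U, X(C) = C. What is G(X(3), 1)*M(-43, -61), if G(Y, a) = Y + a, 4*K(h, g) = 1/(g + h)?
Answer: 82209/8 ≈ 10276.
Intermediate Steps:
K(h, g) = 1/(4*(g + h))
M(B, U) = 225/32 + U + B*U (M(B, U) = ((1/(4*(3 + 5)) + B*U) + 7) + U = (((¼)/8 + B*U) + 7) + U = (((¼)*(⅛) + B*U) + 7) + U = ((1/32 + B*U) + 7) + U = (225/32 + B*U) + U = 225/32 + U + B*U)
G(X(3), 1)*M(-43, -61) = (3 + 1)*(225/32 - 61 - 43*(-61)) = 4*(225/32 - 61 + 2623) = 4*(82209/32) = 82209/8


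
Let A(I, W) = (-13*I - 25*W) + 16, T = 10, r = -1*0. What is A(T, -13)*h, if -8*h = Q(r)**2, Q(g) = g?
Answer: 0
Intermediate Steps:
r = 0
h = 0 (h = -1/8*0**2 = -1/8*0 = 0)
A(I, W) = 16 - 25*W - 13*I (A(I, W) = (-25*W - 13*I) + 16 = 16 - 25*W - 13*I)
A(T, -13)*h = (16 - 25*(-13) - 13*10)*0 = (16 + 325 - 130)*0 = 211*0 = 0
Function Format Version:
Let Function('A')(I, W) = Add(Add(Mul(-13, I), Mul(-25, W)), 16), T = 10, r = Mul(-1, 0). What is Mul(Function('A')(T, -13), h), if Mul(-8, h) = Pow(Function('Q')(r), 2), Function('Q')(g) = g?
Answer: 0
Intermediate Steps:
r = 0
h = 0 (h = Mul(Rational(-1, 8), Pow(0, 2)) = Mul(Rational(-1, 8), 0) = 0)
Function('A')(I, W) = Add(16, Mul(-25, W), Mul(-13, I)) (Function('A')(I, W) = Add(Add(Mul(-25, W), Mul(-13, I)), 16) = Add(16, Mul(-25, W), Mul(-13, I)))
Mul(Function('A')(T, -13), h) = Mul(Add(16, Mul(-25, -13), Mul(-13, 10)), 0) = Mul(Add(16, 325, -130), 0) = Mul(211, 0) = 0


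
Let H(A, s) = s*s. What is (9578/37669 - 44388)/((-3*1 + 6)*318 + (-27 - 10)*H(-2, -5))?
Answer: -1672041994/1092401 ≈ -1530.6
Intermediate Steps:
H(A, s) = s²
(9578/37669 - 44388)/((-3*1 + 6)*318 + (-27 - 10)*H(-2, -5)) = (9578/37669 - 44388)/((-3*1 + 6)*318 + (-27 - 10)*(-5)²) = (9578*(1/37669) - 44388)/((-3 + 6)*318 - 37*25) = (9578/37669 - 44388)/(3*318 - 925) = -1672041994/(37669*(954 - 925)) = -1672041994/37669/29 = -1672041994/37669*1/29 = -1672041994/1092401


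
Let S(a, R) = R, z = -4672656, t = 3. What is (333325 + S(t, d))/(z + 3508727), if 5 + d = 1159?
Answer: -334479/1163929 ≈ -0.28737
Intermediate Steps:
d = 1154 (d = -5 + 1159 = 1154)
(333325 + S(t, d))/(z + 3508727) = (333325 + 1154)/(-4672656 + 3508727) = 334479/(-1163929) = 334479*(-1/1163929) = -334479/1163929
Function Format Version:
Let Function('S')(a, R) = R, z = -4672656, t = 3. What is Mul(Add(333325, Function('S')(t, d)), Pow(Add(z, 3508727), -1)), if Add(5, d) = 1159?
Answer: Rational(-334479, 1163929) ≈ -0.28737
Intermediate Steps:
d = 1154 (d = Add(-5, 1159) = 1154)
Mul(Add(333325, Function('S')(t, d)), Pow(Add(z, 3508727), -1)) = Mul(Add(333325, 1154), Pow(Add(-4672656, 3508727), -1)) = Mul(334479, Pow(-1163929, -1)) = Mul(334479, Rational(-1, 1163929)) = Rational(-334479, 1163929)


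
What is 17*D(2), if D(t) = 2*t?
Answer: 68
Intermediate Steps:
17*D(2) = 17*(2*2) = 17*4 = 68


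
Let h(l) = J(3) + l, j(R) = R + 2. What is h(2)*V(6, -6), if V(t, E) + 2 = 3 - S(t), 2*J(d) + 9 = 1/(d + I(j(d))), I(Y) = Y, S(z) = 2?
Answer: 39/16 ≈ 2.4375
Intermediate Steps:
j(R) = 2 + R
J(d) = -9/2 + 1/(2*(2 + 2*d)) (J(d) = -9/2 + 1/(2*(d + (2 + d))) = -9/2 + 1/(2*(2 + 2*d)))
V(t, E) = -1 (V(t, E) = -2 + (3 - 1*2) = -2 + (3 - 2) = -2 + 1 = -1)
h(l) = -71/16 + l (h(l) = (-17 - 18*3)/(4*(1 + 3)) + l = (¼)*(-17 - 54)/4 + l = (¼)*(¼)*(-71) + l = -71/16 + l)
h(2)*V(6, -6) = (-71/16 + 2)*(-1) = -39/16*(-1) = 39/16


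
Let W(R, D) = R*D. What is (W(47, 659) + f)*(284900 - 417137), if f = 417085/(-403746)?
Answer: -78742774546581/19226 ≈ -4.0956e+9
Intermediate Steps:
W(R, D) = D*R
f = -417085/403746 (f = 417085*(-1/403746) = -417085/403746 ≈ -1.0330)
(W(47, 659) + f)*(284900 - 417137) = (659*47 - 417085/403746)*(284900 - 417137) = (30973 - 417085/403746)*(-132237) = (12504807773/403746)*(-132237) = -78742774546581/19226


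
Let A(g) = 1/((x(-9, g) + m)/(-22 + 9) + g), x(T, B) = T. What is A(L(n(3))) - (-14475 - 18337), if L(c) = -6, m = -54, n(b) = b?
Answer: 492167/15 ≈ 32811.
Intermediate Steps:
A(g) = 1/(63/13 + g) (A(g) = 1/((-9 - 54)/(-22 + 9) + g) = 1/(-63/(-13) + g) = 1/(-63*(-1/13) + g) = 1/(63/13 + g))
A(L(n(3))) - (-14475 - 18337) = 13/(63 + 13*(-6)) - (-14475 - 18337) = 13/(63 - 78) - 1*(-32812) = 13/(-15) + 32812 = 13*(-1/15) + 32812 = -13/15 + 32812 = 492167/15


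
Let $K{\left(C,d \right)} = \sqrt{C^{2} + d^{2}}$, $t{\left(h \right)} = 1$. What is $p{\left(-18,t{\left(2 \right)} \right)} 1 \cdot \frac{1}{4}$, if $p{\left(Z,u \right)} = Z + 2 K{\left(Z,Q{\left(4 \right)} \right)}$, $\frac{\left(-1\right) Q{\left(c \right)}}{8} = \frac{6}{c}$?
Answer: $- \frac{9}{2} + 3 \sqrt{13} \approx 6.3167$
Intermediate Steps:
$Q{\left(c \right)} = - \frac{48}{c}$ ($Q{\left(c \right)} = - 8 \frac{6}{c} = - \frac{48}{c}$)
$p{\left(Z,u \right)} = Z + 2 \sqrt{144 + Z^{2}}$ ($p{\left(Z,u \right)} = Z + 2 \sqrt{Z^{2} + \left(- \frac{48}{4}\right)^{2}} = Z + 2 \sqrt{Z^{2} + \left(\left(-48\right) \frac{1}{4}\right)^{2}} = Z + 2 \sqrt{Z^{2} + \left(-12\right)^{2}} = Z + 2 \sqrt{Z^{2} + 144} = Z + 2 \sqrt{144 + Z^{2}}$)
$p{\left(-18,t{\left(2 \right)} \right)} 1 \cdot \frac{1}{4} = \left(-18 + 2 \sqrt{144 + \left(-18\right)^{2}}\right) 1 \cdot \frac{1}{4} = \left(-18 + 2 \sqrt{144 + 324}\right) 1 \cdot \frac{1}{4} = \left(-18 + 2 \sqrt{468}\right) \frac{1}{4} = \left(-18 + 2 \cdot 6 \sqrt{13}\right) \frac{1}{4} = \left(-18 + 12 \sqrt{13}\right) \frac{1}{4} = - \frac{9}{2} + 3 \sqrt{13}$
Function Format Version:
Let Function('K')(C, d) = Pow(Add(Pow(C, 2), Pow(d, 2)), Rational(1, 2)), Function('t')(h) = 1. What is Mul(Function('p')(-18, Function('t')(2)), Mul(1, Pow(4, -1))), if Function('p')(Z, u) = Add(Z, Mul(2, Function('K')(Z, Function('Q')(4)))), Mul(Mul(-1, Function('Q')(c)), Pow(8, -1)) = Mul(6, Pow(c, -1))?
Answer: Add(Rational(-9, 2), Mul(3, Pow(13, Rational(1, 2)))) ≈ 6.3167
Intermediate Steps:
Function('Q')(c) = Mul(-48, Pow(c, -1)) (Function('Q')(c) = Mul(-8, Mul(6, Pow(c, -1))) = Mul(-48, Pow(c, -1)))
Function('p')(Z, u) = Add(Z, Mul(2, Pow(Add(144, Pow(Z, 2)), Rational(1, 2)))) (Function('p')(Z, u) = Add(Z, Mul(2, Pow(Add(Pow(Z, 2), Pow(Mul(-48, Pow(4, -1)), 2)), Rational(1, 2)))) = Add(Z, Mul(2, Pow(Add(Pow(Z, 2), Pow(Mul(-48, Rational(1, 4)), 2)), Rational(1, 2)))) = Add(Z, Mul(2, Pow(Add(Pow(Z, 2), Pow(-12, 2)), Rational(1, 2)))) = Add(Z, Mul(2, Pow(Add(Pow(Z, 2), 144), Rational(1, 2)))) = Add(Z, Mul(2, Pow(Add(144, Pow(Z, 2)), Rational(1, 2)))))
Mul(Function('p')(-18, Function('t')(2)), Mul(1, Pow(4, -1))) = Mul(Add(-18, Mul(2, Pow(Add(144, Pow(-18, 2)), Rational(1, 2)))), Mul(1, Pow(4, -1))) = Mul(Add(-18, Mul(2, Pow(Add(144, 324), Rational(1, 2)))), Mul(1, Rational(1, 4))) = Mul(Add(-18, Mul(2, Pow(468, Rational(1, 2)))), Rational(1, 4)) = Mul(Add(-18, Mul(2, Mul(6, Pow(13, Rational(1, 2))))), Rational(1, 4)) = Mul(Add(-18, Mul(12, Pow(13, Rational(1, 2)))), Rational(1, 4)) = Add(Rational(-9, 2), Mul(3, Pow(13, Rational(1, 2))))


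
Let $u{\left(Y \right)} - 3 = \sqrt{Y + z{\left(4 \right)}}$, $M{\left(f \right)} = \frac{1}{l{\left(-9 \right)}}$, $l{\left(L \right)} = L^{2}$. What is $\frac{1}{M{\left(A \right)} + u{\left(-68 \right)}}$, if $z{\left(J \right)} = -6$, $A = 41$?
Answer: $\frac{9882}{272525} - \frac{6561 i \sqrt{74}}{545050} \approx 0.036261 - 0.10355 i$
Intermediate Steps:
$M{\left(f \right)} = \frac{1}{81}$ ($M{\left(f \right)} = \frac{1}{\left(-9\right)^{2}} = \frac{1}{81}$)
$u{\left(Y \right)} = 3 + \sqrt{-6 + Y}$ ($u{\left(Y \right)} = 3 + \sqrt{Y - 6} = 3 + \sqrt{-6 + Y}$)
$\frac{1}{M{\left(A \right)} + u{\left(-68 \right)}} = \frac{1}{\frac{1}{81} + \left(3 + \sqrt{-6 - 68}\right)} = \frac{1}{\frac{1}{81} + \left(3 + \sqrt{-74}\right)} = \frac{1}{\frac{1}{81} + \left(3 + i \sqrt{74}\right)} = \frac{1}{\frac{244}{81} + i \sqrt{74}}$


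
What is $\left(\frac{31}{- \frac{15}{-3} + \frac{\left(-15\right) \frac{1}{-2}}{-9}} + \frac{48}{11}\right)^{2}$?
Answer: $\frac{10536516}{75625} \approx 139.33$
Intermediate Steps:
$\left(\frac{31}{- \frac{15}{-3} + \frac{\left(-15\right) \frac{1}{-2}}{-9}} + \frac{48}{11}\right)^{2} = \left(\frac{31}{\left(-15\right) \left(- \frac{1}{3}\right) + \left(-15\right) \left(- \frac{1}{2}\right) \left(- \frac{1}{9}\right)} + 48 \cdot \frac{1}{11}\right)^{2} = \left(\frac{31}{5 + \frac{15}{2} \left(- \frac{1}{9}\right)} + \frac{48}{11}\right)^{2} = \left(\frac{31}{5 - \frac{5}{6}} + \frac{48}{11}\right)^{2} = \left(\frac{31}{\frac{25}{6}} + \frac{48}{11}\right)^{2} = \left(31 \cdot \frac{6}{25} + \frac{48}{11}\right)^{2} = \left(\frac{186}{25} + \frac{48}{11}\right)^{2} = \left(\frac{3246}{275}\right)^{2} = \frac{10536516}{75625}$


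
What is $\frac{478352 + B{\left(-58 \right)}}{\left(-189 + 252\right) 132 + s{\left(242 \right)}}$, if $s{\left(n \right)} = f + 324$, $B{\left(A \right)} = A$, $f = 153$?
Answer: $\frac{478294}{8793} \approx 54.395$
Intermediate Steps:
$s{\left(n \right)} = 477$ ($s{\left(n \right)} = 153 + 324 = 477$)
$\frac{478352 + B{\left(-58 \right)}}{\left(-189 + 252\right) 132 + s{\left(242 \right)}} = \frac{478352 - 58}{\left(-189 + 252\right) 132 + 477} = \frac{478294}{63 \cdot 132 + 477} = \frac{478294}{8316 + 477} = \frac{478294}{8793}$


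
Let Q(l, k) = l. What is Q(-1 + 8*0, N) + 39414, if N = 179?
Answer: 39413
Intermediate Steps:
Q(-1 + 8*0, N) + 39414 = (-1 + 8*0) + 39414 = (-1 + 0) + 39414 = -1 + 39414 = 39413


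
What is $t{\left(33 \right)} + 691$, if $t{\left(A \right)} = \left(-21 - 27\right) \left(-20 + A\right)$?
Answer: $67$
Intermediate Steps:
$t{\left(A \right)} = 960 - 48 A$ ($t{\left(A \right)} = - 48 \left(-20 + A\right) = 960 - 48 A$)
$t{\left(33 \right)} + 691 = \left(960 - 1584\right) + 691 = -624 + 691 = 67$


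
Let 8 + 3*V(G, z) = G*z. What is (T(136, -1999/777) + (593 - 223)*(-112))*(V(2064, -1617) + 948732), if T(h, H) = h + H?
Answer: 15768375199100/2331 ≈ 6.7646e+9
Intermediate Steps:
V(G, z) = -8/3 + G*z/3 (V(G, z) = -8/3 + (G*z)/3 = -8/3 + G*z/3)
T(h, H) = H + h
(T(136, -1999/777) + (593 - 223)*(-112))*(V(2064, -1617) + 948732) = ((-1999/777 + 136) + (593 - 223)*(-112))*((-8/3 + (⅓)*2064*(-1617)) + 948732) = ((-1999*1/777 + 136) + 370*(-112))*((-8/3 - 1112496) + 948732) = ((-1999/777 + 136) - 41440)*(-3337496/3 + 948732) = (103673/777 - 41440)*(-491300/3) = -32095207/777*(-491300/3) = 15768375199100/2331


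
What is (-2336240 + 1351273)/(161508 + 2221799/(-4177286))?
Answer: -4114488859562/674662885489 ≈ -6.0986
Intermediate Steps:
(-2336240 + 1351273)/(161508 + 2221799/(-4177286)) = -984967/(161508 + 2221799*(-1/4177286)) = -984967/(161508 - 2221799/4177286) = -984967/674662885489/4177286 = -984967*4177286/674662885489 = -4114488859562/674662885489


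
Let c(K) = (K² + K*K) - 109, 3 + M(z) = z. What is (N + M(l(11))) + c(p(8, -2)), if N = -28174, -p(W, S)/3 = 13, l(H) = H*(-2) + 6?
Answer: -25260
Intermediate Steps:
l(H) = 6 - 2*H (l(H) = -2*H + 6 = 6 - 2*H)
M(z) = -3 + z
p(W, S) = -39 (p(W, S) = -3*13 = -39)
c(K) = -109 + 2*K² (c(K) = (K² + K²) - 109 = 2*K² - 109 = -109 + 2*K²)
(N + M(l(11))) + c(p(8, -2)) = (-28174 + (-3 + (6 - 2*11))) + (-109 + 2*(-39)²) = (-28174 + (-3 + (6 - 22))) + (-109 + 2*1521) = (-28174 + (-3 - 16)) + (-109 + 3042) = (-28174 - 19) + 2933 = -28193 + 2933 = -25260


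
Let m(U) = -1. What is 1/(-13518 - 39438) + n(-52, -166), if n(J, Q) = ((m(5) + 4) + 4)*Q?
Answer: -61534873/52956 ≈ -1162.0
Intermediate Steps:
n(J, Q) = 7*Q (n(J, Q) = ((-1 + 4) + 4)*Q = (3 + 4)*Q = 7*Q)
1/(-13518 - 39438) + n(-52, -166) = 1/(-13518 - 39438) + 7*(-166) = 1/(-52956) - 1162 = -1/52956 - 1162 = -61534873/52956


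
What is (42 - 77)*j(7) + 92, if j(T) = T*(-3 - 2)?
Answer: 1317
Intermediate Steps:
j(T) = -5*T (j(T) = T*(-5) = -5*T)
(42 - 77)*j(7) + 92 = (42 - 77)*(-5*7) + 92 = -35*(-35) + 92 = 1225 + 92 = 1317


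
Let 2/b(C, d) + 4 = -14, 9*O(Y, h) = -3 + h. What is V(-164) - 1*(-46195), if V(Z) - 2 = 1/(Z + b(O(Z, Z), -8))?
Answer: 68232960/1477 ≈ 46197.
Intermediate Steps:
O(Y, h) = -1/3 + h/9 (O(Y, h) = (-3 + h)/9 = -1/3 + h/9)
b(C, d) = -1/9 (b(C, d) = 2/(-4 - 14) = 2/(-18) = 2*(-1/18) = -1/9)
V(Z) = 2 + 1/(-1/9 + Z) (V(Z) = 2 + 1/(Z - 1/9) = 2 + 1/(-1/9 + Z))
V(-164) - 1*(-46195) = (7 + 18*(-164))/(-1 + 9*(-164)) - 1*(-46195) = (7 - 2952)/(-1 - 1476) + 46195 = -2945/(-1477) + 46195 = -1/1477*(-2945) + 46195 = 2945/1477 + 46195 = 68232960/1477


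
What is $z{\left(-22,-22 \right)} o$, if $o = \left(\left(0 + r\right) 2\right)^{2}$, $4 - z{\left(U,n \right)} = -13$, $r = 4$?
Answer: $1088$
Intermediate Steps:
$z{\left(U,n \right)} = 17$ ($z{\left(U,n \right)} = 4 - -13 = 4 + 13 = 17$)
$o = 64$ ($o = \left(\left(0 + 4\right) 2\right)^{2} = \left(4 \cdot 2\right)^{2} = 8^{2} = 64$)
$z{\left(-22,-22 \right)} o = 17 \cdot 64 = 1088$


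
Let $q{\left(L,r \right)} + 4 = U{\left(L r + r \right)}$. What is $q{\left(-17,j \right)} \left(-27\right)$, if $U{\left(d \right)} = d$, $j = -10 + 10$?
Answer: $108$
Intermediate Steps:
$j = 0$
$q{\left(L,r \right)} = -4 + r + L r$ ($q{\left(L,r \right)} = -4 + \left(L r + r\right) = -4 + \left(r + L r\right) = -4 + r + L r$)
$q{\left(-17,j \right)} \left(-27\right) = \left(-4 + 0 \left(1 - 17\right)\right) \left(-27\right) = \left(-4 + 0 \left(-16\right)\right) \left(-27\right) = \left(-4 + 0\right) \left(-27\right) = \left(-4\right) \left(-27\right) = 108$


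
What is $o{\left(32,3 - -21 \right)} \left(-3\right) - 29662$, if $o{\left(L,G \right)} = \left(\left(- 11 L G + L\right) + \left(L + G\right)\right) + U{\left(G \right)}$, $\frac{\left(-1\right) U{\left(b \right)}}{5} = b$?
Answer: $-4222$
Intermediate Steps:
$U{\left(b \right)} = - 5 b$
$o{\left(L,G \right)} = - 4 G + 2 L - 11 G L$ ($o{\left(L,G \right)} = \left(\left(- 11 L G + L\right) + \left(L + G\right)\right) - 5 G = \left(\left(- 11 G L + L\right) + \left(G + L\right)\right) - 5 G = \left(\left(L - 11 G L\right) + \left(G + L\right)\right) - 5 G = \left(G + 2 L - 11 G L\right) - 5 G = - 4 G + 2 L - 11 G L$)
$o{\left(32,3 - -21 \right)} \left(-3\right) - 29662 = \left(- 4 \left(3 - -21\right) + 2 \cdot 32 - 11 \left(3 - -21\right) 32\right) \left(-3\right) - 29662 = \left(- 4 \left(3 + 21\right) + 64 - 11 \left(3 + 21\right) 32\right) \left(-3\right) - 29662 = \left(\left(-4\right) 24 + 64 - 264 \cdot 32\right) \left(-3\right) - 29662 = \left(-96 + 64 - 8448\right) \left(-3\right) - 29662 = \left(-8480\right) \left(-3\right) - 29662 = 25440 - 29662 = -4222$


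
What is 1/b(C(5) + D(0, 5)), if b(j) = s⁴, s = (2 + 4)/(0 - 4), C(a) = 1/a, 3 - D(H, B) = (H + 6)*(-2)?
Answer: 16/81 ≈ 0.19753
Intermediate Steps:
D(H, B) = 15 + 2*H (D(H, B) = 3 - (H + 6)*(-2) = 3 - (6 + H)*(-2) = 3 - (-12 - 2*H) = 3 + (12 + 2*H) = 15 + 2*H)
s = -3/2 (s = 6/(-4) = 6*(-¼) = -3/2 ≈ -1.5000)
b(j) = 81/16 (b(j) = (-3/2)⁴ = 81/16)
1/b(C(5) + D(0, 5)) = 1/(81/16) = 16/81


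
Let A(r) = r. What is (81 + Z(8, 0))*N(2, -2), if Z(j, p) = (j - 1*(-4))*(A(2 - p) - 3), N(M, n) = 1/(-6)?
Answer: -23/2 ≈ -11.500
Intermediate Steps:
N(M, n) = -1/6
Z(j, p) = (-1 - p)*(4 + j) (Z(j, p) = (j - 1*(-4))*((2 - p) - 3) = (j + 4)*(-1 - p) = (4 + j)*(-1 - p) = (-1 - p)*(4 + j))
(81 + Z(8, 0))*N(2, -2) = (81 + (-4 - 1*8 - 4*0 - 1*8*0))*(-1/6) = (81 + (-4 - 8 + 0 + 0))*(-1/6) = (81 - 12)*(-1/6) = 69*(-1/6) = -23/2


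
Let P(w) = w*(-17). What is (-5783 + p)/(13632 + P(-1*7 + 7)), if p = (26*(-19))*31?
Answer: -21097/13632 ≈ -1.5476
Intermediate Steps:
p = -15314 (p = -494*31 = -15314)
P(w) = -17*w
(-5783 + p)/(13632 + P(-1*7 + 7)) = (-5783 - 15314)/(13632 - 17*(-1*7 + 7)) = -21097/(13632 - 17*(-7 + 7)) = -21097/(13632 - 17*0) = -21097/(13632 + 0) = -21097/13632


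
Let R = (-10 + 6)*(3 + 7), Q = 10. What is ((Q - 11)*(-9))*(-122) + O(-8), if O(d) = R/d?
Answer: -1093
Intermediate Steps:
R = -40 (R = -4*10 = -40)
O(d) = -40/d
((Q - 11)*(-9))*(-122) + O(-8) = ((10 - 11)*(-9))*(-122) - 40/(-8) = -1*(-9)*(-122) - 40*(-1/8) = 9*(-122) + 5 = -1098 + 5 = -1093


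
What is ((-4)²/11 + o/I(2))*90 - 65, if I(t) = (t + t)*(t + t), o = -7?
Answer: 2335/88 ≈ 26.534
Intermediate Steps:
I(t) = 4*t² (I(t) = (2*t)*(2*t) = 4*t²)
((-4)²/11 + o/I(2))*90 - 65 = ((-4)²/11 - 7/(4*2²))*90 - 65 = (16*(1/11) - 7/(4*4))*90 - 65 = (16/11 - 7/16)*90 - 65 = (179/176)*90 - 65 = 8055/88 - 65 = 2335/88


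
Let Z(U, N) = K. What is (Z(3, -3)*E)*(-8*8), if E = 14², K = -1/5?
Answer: 12544/5 ≈ 2508.8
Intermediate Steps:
K = -⅕ (K = -1*⅕ = -⅕ ≈ -0.20000)
Z(U, N) = -⅕
E = 196
(Z(3, -3)*E)*(-8*8) = (-⅕*196)*(-8*8) = -196/5*(-64) = 12544/5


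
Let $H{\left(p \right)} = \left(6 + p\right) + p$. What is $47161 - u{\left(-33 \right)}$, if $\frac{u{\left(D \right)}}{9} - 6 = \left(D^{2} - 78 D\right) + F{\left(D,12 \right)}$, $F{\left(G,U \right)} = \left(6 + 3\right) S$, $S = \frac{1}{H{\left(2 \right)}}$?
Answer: $\frac{141319}{10} \approx 14132.0$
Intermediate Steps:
$H{\left(p \right)} = 6 + 2 p$
$S = \frac{1}{10}$ ($S = \frac{1}{6 + 2 \cdot 2} = \frac{1}{6 + 4} = \frac{1}{10} \approx 0.1$)
$F{\left(G,U \right)} = \frac{9}{10}$ ($F{\left(G,U \right)} = \left(6 + 3\right) \frac{1}{10} = 9 \cdot \frac{1}{10} = \frac{9}{10}$)
$u{\left(D \right)} = \frac{621}{10} - 702 D + 9 D^{2}$ ($u{\left(D \right)} = 54 + 9 \left(\left(D^{2} - 78 D\right) + \frac{9}{10}\right) = 54 + 9 \left(\frac{9}{10} + D^{2} - 78 D\right) = 54 + \left(\frac{81}{10} - 702 D + 9 D^{2}\right) = \frac{621}{10} - 702 D + 9 D^{2}$)
$47161 - u{\left(-33 \right)} = 47161 - \left(\frac{621}{10} - -23166 + 9 \left(-33\right)^{2}\right) = 47161 - \left(\frac{621}{10} + 23166 + 9 \cdot 1089\right) = 47161 - \left(\frac{621}{10} + 23166 + 9801\right) = 47161 - \frac{330291}{10} = \frac{141319}{10}$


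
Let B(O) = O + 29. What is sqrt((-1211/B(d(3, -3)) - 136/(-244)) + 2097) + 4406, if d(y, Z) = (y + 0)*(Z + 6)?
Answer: 4406 + sqrt(11099202906)/2318 ≈ 4451.5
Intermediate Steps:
d(y, Z) = y*(6 + Z)
B(O) = 29 + O
sqrt((-1211/B(d(3, -3)) - 136/(-244)) + 2097) + 4406 = sqrt((-1211/(29 + 3*(6 - 3)) - 136/(-244)) + 2097) + 4406 = sqrt((-1211/(29 + 3*3) - 136*(-1/244)) + 2097) + 4406 = sqrt((-1211/(29 + 9) + 34/61) + 2097) + 4406 = sqrt((-1211/38 + 34/61) + 2097) + 4406 = sqrt(-72579/2318 + 2097) + 4406 = sqrt(4788267/2318) + 4406 = sqrt(11099202906)/2318 + 4406 = 4406 + sqrt(11099202906)/2318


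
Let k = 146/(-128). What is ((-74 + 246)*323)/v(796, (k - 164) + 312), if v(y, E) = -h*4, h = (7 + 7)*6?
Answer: -13889/84 ≈ -165.35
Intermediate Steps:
k = -73/64 (k = 146*(-1/128) = -73/64 ≈ -1.1406)
h = 84 (h = 14*6 = 84)
v(y, E) = -336 (v(y, E) = -84*4 = -1*336 = -336)
((-74 + 246)*323)/v(796, (k - 164) + 312) = ((-74 + 246)*323)/(-336) = (172*323)*(-1/336) = 55556*(-1/336) = -13889/84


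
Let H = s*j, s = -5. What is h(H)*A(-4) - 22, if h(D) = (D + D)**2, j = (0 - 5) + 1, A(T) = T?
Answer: -6422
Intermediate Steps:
j = -4 (j = -5 + 1 = -4)
H = 20 (H = -5*(-4) = 20)
h(D) = 4*D**2 (h(D) = (2*D)**2 = 4*D**2)
h(H)*A(-4) - 22 = (4*20**2)*(-4) - 22 = (4*400)*(-4) - 22 = 1600*(-4) - 22 = -6400 - 22 = -6422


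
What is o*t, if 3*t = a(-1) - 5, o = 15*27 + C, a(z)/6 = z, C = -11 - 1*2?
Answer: -4312/3 ≈ -1437.3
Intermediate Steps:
C = -13 (C = -11 - 2 = -13)
a(z) = 6*z
o = 392 (o = 15*27 - 13 = 405 - 13 = 392)
t = -11/3 (t = (6*(-1) - 5)/3 = (-6 - 5)/3 = (⅓)*(-11) = -11/3 ≈ -3.6667)
o*t = 392*(-11/3) = -4312/3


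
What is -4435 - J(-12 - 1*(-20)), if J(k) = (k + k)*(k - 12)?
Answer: -4371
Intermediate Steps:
J(k) = 2*k*(-12 + k) (J(k) = (2*k)*(-12 + k) = 2*k*(-12 + k))
-4435 - J(-12 - 1*(-20)) = -4435 - 2*(-12 - 1*(-20))*(-12 + (-12 - 1*(-20))) = -4435 - 2*(-12 + 20)*(-12 + (-12 + 20)) = -4435 - 2*8*(-12 + 8) = -4435 - 2*8*(-4) = -4435 - 1*(-64) = -4435 + 64 = -4371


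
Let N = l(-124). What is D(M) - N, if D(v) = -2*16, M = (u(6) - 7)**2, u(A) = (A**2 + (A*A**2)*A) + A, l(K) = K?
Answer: 92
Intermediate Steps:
N = -124
u(A) = A + A**2 + A**4 (u(A) = (A**2 + A**3*A) + A = (A**2 + A**4) + A = A + A**2 + A**4)
M = 1771561 (M = (6*(1 + 6 + 6**3) - 7)**2 = (6*(1 + 6 + 216) - 7)**2 = (6*223 - 7)**2 = (1338 - 7)**2 = 1331**2 = 1771561)
D(v) = -32
D(M) - N = -32 - 1*(-124) = -32 + 124 = 92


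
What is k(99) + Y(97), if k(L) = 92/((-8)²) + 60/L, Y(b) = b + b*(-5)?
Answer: -203785/528 ≈ -385.96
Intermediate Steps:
Y(b) = -4*b (Y(b) = b - 5*b = -4*b)
k(L) = 23/16 + 60/L (k(L) = 92/64 + 60/L = 92*(1/64) + 60/L = 23/16 + 60/L)
k(99) + Y(97) = (23/16 + 60/99) - 4*97 = (23/16 + 60*(1/99)) - 388 = (23/16 + 20/33) - 388 = 1079/528 - 388 = -203785/528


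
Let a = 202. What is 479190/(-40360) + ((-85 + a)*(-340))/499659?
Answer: -8034570567/672207908 ≈ -11.953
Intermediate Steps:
479190/(-40360) + ((-85 + a)*(-340))/499659 = 479190/(-40360) + ((-85 + 202)*(-340))/499659 = 479190*(-1/40360) + (117*(-340))*(1/499659) = -47919/4036 - 39780*1/499659 = -47919/4036 - 13260/166553 = -8034570567/672207908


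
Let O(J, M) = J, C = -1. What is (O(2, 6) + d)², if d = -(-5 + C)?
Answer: 64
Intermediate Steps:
d = 6 (d = -(-5 - 1) = -1*(-6) = 6)
(O(2, 6) + d)² = (2 + 6)² = 8² = 64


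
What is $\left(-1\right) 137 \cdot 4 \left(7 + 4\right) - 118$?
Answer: $-6146$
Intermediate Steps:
$\left(-1\right) 137 \cdot 4 \left(7 + 4\right) - 118 = - 137 \cdot 4 \cdot 11 - 118 = \left(-137\right) 44 - 118 = -6028 - 118 = -6146$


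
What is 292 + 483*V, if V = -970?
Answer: -468218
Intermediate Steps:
292 + 483*V = 292 + 483*(-970) = 292 - 468510 = -468218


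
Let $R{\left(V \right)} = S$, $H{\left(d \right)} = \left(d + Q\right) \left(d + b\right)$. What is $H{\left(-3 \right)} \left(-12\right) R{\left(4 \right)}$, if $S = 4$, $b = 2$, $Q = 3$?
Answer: $0$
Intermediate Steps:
$H{\left(d \right)} = \left(2 + d\right) \left(3 + d\right)$ ($H{\left(d \right)} = \left(d + 3\right) \left(d + 2\right) = \left(3 + d\right) \left(2 + d\right) = \left(2 + d\right) \left(3 + d\right)$)
$R{\left(V \right)} = 4$
$H{\left(-3 \right)} \left(-12\right) R{\left(4 \right)} = \left(6 + \left(-3\right)^{2} + 5 \left(-3\right)\right) \left(-12\right) 4 = \left(6 + 9 - 15\right) \left(-12\right) 4 = 0 \left(-12\right) 4 = 0 \cdot 4 = 0$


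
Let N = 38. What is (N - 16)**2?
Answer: 484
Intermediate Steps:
(N - 16)**2 = (38 - 16)**2 = 22**2 = 484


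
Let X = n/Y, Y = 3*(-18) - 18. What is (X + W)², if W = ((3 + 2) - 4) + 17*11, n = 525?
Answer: 18809569/576 ≈ 32656.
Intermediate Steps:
Y = -72 (Y = -54 - 18 = -72)
X = -175/24 (X = 525/(-72) = 525*(-1/72) = -175/24 ≈ -7.2917)
W = 188 (W = (5 - 4) + 187 = 1 + 187 = 188)
(X + W)² = (-175/24 + 188)² = (4337/24)² = 18809569/576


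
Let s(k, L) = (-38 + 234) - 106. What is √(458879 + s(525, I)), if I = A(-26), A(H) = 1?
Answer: √458969 ≈ 677.47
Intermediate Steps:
I = 1
s(k, L) = 90 (s(k, L) = 196 - 106 = 90)
√(458879 + s(525, I)) = √(458879 + 90) = √458969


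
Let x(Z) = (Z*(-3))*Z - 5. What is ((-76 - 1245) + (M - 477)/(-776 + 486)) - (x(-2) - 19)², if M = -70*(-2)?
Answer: -758593/290 ≈ -2615.8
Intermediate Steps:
x(Z) = -5 - 3*Z² (x(Z) = (-3*Z)*Z - 5 = -3*Z² - 5 = -5 - 3*Z²)
M = 140
((-76 - 1245) + (M - 477)/(-776 + 486)) - (x(-2) - 19)² = ((-76 - 1245) + (140 - 477)/(-776 + 486)) - ((-5 - 3*(-2)²) - 19)² = (-1321 - 337/(-290)) - ((-5 - 3*4) - 19)² = (-1321 - 337*(-1/290)) - ((-5 - 12) - 19)² = (-1321 + 337/290) - (-17 - 19)² = -382753/290 - 1*(-36)² = -382753/290 - 1*1296 = -382753/290 - 1296 = -758593/290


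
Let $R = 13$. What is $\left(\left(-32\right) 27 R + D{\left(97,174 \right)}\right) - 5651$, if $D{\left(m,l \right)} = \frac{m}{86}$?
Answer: $- \frac{1451841}{86} \approx -16882.0$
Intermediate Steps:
$D{\left(m,l \right)} = \frac{m}{86}$ ($D{\left(m,l \right)} = m \frac{1}{86} = \frac{m}{86}$)
$\left(\left(-32\right) 27 R + D{\left(97,174 \right)}\right) - 5651 = \left(\left(-32\right) 27 \cdot 13 + \frac{1}{86} \cdot 97\right) - 5651 = \left(\left(-864\right) 13 + \frac{97}{86}\right) - 5651 = \left(-11232 + \frac{97}{86}\right) - 5651 = - \frac{965855}{86} - 5651 = - \frac{1451841}{86}$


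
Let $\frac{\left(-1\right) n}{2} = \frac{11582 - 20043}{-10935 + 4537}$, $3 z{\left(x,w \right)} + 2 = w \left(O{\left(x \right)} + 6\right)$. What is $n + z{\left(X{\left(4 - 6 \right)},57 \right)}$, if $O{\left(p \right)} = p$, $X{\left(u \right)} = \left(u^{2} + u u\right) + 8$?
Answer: $\frac{3979765}{9597} \approx 414.69$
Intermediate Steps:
$X{\left(u \right)} = 8 + 2 u^{2}$ ($X{\left(u \right)} = \left(u^{2} + u^{2}\right) + 8 = 2 u^{2} + 8 = 8 + 2 u^{2}$)
$z{\left(x,w \right)} = - \frac{2}{3} + \frac{w \left(6 + x\right)}{3}$ ($z{\left(x,w \right)} = - \frac{2}{3} + \frac{w \left(x + 6\right)}{3} = - \frac{2}{3} + \frac{w \left(6 + x\right)}{3}$)
$n = - \frac{8461}{3199}$ ($n = - 2 \frac{11582 - 20043}{-10935 + 4537} = - 2 \left(- \frac{8461}{-6398}\right) = - 2 \left(\left(-8461\right) \left(- \frac{1}{6398}\right)\right) = \left(-2\right) \frac{8461}{6398} = - \frac{8461}{3199} \approx -2.6449$)
$n + z{\left(X{\left(4 - 6 \right)},57 \right)} = - \frac{8461}{3199} + \left(- \frac{2}{3} + 2 \cdot 57 + \frac{1}{3} \cdot 57 \left(8 + 2 \left(4 - 6\right)^{2}\right)\right) = - \frac{8461}{3199} + \left(- \frac{2}{3} + 114 + \frac{1}{3} \cdot 57 \left(8 + 2 \left(-2\right)^{2}\right)\right) = - \frac{8461}{3199} + \left(- \frac{2}{3} + 114 + \frac{1}{3} \cdot 57 \left(8 + 2 \cdot 4\right)\right) = - \frac{8461}{3199} + \left(- \frac{2}{3} + 114 + \frac{1}{3} \cdot 57 \left(8 + 8\right)\right) = - \frac{8461}{3199} + \left(- \frac{2}{3} + 114 + \frac{1}{3} \cdot 57 \cdot 16\right) = - \frac{8461}{3199} + \left(- \frac{2}{3} + 114 + 304\right) = - \frac{8461}{3199} + \frac{1252}{3} = \frac{3979765}{9597}$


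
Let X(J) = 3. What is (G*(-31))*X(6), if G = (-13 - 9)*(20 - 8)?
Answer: 24552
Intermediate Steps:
G = -264 (G = -22*12 = -264)
(G*(-31))*X(6) = -264*(-31)*3 = 8184*3 = 24552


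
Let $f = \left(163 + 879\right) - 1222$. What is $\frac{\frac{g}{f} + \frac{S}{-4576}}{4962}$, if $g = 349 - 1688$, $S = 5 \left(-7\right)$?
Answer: $\frac{1533391}{1021775040} \approx 0.0015007$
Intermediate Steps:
$f = -180$ ($f = 1042 - 1222 = -180$)
$S = -35$
$g = -1339$
$\frac{\frac{g}{f} + \frac{S}{-4576}}{4962} = \frac{- \frac{1339}{-180} - \frac{35}{-4576}}{4962} = \left(\left(-1339\right) \left(- \frac{1}{180}\right) - - \frac{35}{4576}\right) \frac{1}{4962} = \left(\frac{1339}{180} + \frac{35}{4576}\right) \frac{1}{4962} = \frac{1533391}{205920} \cdot \frac{1}{4962} = \frac{1533391}{1021775040}$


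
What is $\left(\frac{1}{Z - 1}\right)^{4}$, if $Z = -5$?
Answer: $\frac{1}{1296} \approx 0.0007716$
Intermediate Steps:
$\left(\frac{1}{Z - 1}\right)^{4} = \left(\frac{1}{-5 - 1}\right)^{4} = \left(\frac{1}{-6}\right)^{4} = \left(- \frac{1}{6}\right)^{4} = \frac{1}{1296}$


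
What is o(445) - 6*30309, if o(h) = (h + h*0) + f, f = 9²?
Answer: -181328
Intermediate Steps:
f = 81
o(h) = 81 + h (o(h) = (h + h*0) + 81 = (h + 0) + 81 = h + 81 = 81 + h)
o(445) - 6*30309 = (81 + 445) - 6*30309 = 526 - 181854 = -181328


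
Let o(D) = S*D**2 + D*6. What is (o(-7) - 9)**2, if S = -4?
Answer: 61009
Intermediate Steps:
o(D) = -4*D**2 + 6*D (o(D) = -4*D**2 + D*6 = -4*D**2 + 6*D)
(o(-7) - 9)**2 = (2*(-7)*(3 - 2*(-7)) - 9)**2 = (2*(-7)*(3 + 14) - 9)**2 = (2*(-7)*17 - 9)**2 = (-238 - 9)**2 = (-247)**2 = 61009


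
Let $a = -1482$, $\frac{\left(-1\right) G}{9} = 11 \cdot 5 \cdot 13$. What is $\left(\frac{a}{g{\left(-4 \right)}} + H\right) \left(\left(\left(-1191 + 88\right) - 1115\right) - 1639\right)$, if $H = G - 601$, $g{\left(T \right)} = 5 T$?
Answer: $\frac{268520483}{10} \approx 2.6852 \cdot 10^{7}$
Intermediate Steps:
$G = -6435$ ($G = - 9 \cdot 11 \cdot 5 \cdot 13 = - 9 \cdot 55 \cdot 13 = \left(-9\right) 715 = -6435$)
$H = -7036$ ($H = -6435 - 601 = -7036$)
$\left(\frac{a}{g{\left(-4 \right)}} + H\right) \left(\left(\left(-1191 + 88\right) - 1115\right) - 1639\right) = \left(- \frac{1482}{5 \left(-4\right)} - 7036\right) \left(\left(\left(-1191 + 88\right) - 1115\right) - 1639\right) = \left(- \frac{1482}{-20} - 7036\right) \left(\left(-1103 - 1115\right) - 1639\right) = \left(\left(-1482\right) \left(- \frac{1}{20}\right) - 7036\right) \left(-2218 - 1639\right) = \left(\frac{741}{10} - 7036\right) \left(-3857\right) = \left(- \frac{69619}{10}\right) \left(-3857\right) = \frac{268520483}{10}$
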